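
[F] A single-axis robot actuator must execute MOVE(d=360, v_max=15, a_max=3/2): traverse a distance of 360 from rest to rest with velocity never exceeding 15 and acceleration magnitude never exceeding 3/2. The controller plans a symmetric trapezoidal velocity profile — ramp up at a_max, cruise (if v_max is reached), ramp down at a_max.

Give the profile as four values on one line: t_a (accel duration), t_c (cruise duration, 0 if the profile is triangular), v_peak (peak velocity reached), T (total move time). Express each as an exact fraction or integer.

vₘ²/aₘ = 15²/(3/2) = 150
360 ≥ 150 so v_max reached
t_a = 15/(3/2) = 10; v_peak = 15
d_cruise = 360 − 150 = 210; t_c = 210/15 = 14
T = 2·10 + 14 = 34

t_a=10 t_c=14 v_peak=15 T=34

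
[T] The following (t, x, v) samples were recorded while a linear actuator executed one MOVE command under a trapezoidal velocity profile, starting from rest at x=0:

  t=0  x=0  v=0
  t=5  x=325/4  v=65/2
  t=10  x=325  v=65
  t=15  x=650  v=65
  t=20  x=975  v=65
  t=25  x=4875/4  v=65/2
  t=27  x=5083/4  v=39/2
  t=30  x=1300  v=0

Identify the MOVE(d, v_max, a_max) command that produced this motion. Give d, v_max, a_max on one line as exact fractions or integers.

final state: t=30, x=1300, v=0 → d = 1300
a_max = (65/2−0)/(5−0) = 13/2
max v = 65 over t∈[10,20] → v_max = 65
check: 65·(10+10) = 1300 ✓

d=1300 v_max=65 a_max=13/2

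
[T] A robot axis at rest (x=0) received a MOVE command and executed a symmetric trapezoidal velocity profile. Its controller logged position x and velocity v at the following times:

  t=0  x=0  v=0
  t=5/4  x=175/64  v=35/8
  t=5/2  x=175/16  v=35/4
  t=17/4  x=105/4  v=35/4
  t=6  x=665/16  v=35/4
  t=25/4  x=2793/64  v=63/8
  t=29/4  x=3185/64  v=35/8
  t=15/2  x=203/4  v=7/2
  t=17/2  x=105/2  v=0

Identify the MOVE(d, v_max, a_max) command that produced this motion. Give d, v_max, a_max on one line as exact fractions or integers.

d=105/2 v_max=35/4 a_max=7/2

final state: t=17/2, x=105/2, v=0 → d = 105/2
a_max = (35/8−0)/(5/4−0) = 7/2
max v = 35/4 over t∈[5/2,6] → v_max = 35/4
check: 35/4·(5/2+7/2) = 105/2 ✓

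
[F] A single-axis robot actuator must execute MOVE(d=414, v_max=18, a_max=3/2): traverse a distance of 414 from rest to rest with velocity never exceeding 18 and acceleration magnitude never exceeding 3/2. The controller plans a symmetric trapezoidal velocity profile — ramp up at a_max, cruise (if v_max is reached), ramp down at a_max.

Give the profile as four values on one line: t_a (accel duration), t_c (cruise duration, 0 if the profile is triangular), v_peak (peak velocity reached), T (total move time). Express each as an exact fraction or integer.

t_a=12 t_c=11 v_peak=18 T=35

vₘ²/aₘ = 18²/(3/2) = 216
414 ≥ 216 → trapezoidal
t_a = 18/(3/2) = 12; v_peak = 18
d_cruise = 414 − 216 = 198; t_c = 198/18 = 11
T = 2·12 + 11 = 35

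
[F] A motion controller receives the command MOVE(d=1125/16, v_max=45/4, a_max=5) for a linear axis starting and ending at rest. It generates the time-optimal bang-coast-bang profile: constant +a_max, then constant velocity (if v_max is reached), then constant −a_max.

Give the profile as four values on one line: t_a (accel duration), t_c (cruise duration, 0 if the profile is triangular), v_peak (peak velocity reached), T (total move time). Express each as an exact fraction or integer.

vₘ²/aₘ = (45/4)²/5 = 405/16
1125/16 ≥ 405/16 ⇒ cruise phase
t_a = (45/4)/5 = 9/4; v_peak = 45/4
d_cruise = 1125/16 − 405/16 = 45; t_c = 45/(45/4) = 4
T = 2·9/4 + 4 = 17/2

t_a=9/4 t_c=4 v_peak=45/4 T=17/2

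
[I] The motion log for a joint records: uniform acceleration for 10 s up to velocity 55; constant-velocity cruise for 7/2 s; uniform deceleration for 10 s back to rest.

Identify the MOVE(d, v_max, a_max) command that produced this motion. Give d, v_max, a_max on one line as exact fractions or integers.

d=1485/2 v_max=55 a_max=11/2

a_max = 55/10 = 11/2
d_a = ½·55·10 = 275; d_c = 55·7/2 = 385/2
d = 2·275 + 385/2 = 1485/2
t_c = 7/2 > 0 → v_max = v_peak = 55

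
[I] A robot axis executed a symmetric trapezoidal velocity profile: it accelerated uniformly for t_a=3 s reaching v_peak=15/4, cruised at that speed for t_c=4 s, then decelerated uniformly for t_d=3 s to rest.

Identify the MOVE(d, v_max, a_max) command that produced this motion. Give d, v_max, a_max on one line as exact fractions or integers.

a_max = (15/4)/3 = 5/4
d_a = ½·15/4·3 = 45/8; d_c = 15/4·4 = 15
d = 2·45/8 + 15 = 105/4
t_c = 4 > 0 ⇒ limit active, v_max = 15/4

d=105/4 v_max=15/4 a_max=5/4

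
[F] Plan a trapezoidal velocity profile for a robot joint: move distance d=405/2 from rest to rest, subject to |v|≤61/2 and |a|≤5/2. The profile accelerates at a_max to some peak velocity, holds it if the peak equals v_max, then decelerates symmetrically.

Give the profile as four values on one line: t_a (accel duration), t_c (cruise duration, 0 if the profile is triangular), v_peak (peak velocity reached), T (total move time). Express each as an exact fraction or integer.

vₘ²/aₘ = (61/2)²/(5/2) = 3721/10
405/2 < 3721/10 → triangular
v_peak = √(405/2·5/2) = √(2025/4) = 45/2
t_a = (45/2)/(5/2) = 9; t_c = 0
T = 2·9 = 18

t_a=9 t_c=0 v_peak=45/2 T=18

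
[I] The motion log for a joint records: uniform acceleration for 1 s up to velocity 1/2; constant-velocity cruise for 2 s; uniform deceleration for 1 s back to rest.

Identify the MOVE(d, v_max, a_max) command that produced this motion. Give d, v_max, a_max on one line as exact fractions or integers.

d=3/2 v_max=1/2 a_max=1/2

a_max = (1/2)/1 = 1/2
d_a = ½·1/2·1 = 1/4; d_c = 1/2·2 = 1
d = 2·1/4 + 1 = 3/2
t_c = 2 > 0 ⇒ limit active, v_max = 1/2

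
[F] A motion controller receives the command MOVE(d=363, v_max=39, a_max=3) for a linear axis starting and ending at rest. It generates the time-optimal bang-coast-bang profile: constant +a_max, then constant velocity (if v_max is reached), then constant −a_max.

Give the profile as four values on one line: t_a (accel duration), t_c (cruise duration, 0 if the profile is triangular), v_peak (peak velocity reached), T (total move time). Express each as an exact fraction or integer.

(v_max)²/a_max = 39²/3 = 507
363 < 507 → triangular
v_peak = √(363·3) = √1089 = 33
t_a = 33/3 = 11; t_c = 0
T = 2·11 = 22

t_a=11 t_c=0 v_peak=33 T=22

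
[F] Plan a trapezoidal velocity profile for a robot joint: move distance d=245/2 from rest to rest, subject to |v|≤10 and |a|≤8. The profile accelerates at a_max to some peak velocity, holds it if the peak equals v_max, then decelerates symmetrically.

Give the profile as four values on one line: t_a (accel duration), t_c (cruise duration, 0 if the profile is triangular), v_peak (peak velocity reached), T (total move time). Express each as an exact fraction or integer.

t_a=5/4 t_c=11 v_peak=10 T=27/2

(v_max)²/a_max = 10²/8 = 25/2
245/2 ≥ 25/2 ⇒ cruise phase
t_a = 10/8 = 5/4; v_peak = 10
d_cruise = 245/2 − 25/2 = 110; t_c = 110/10 = 11
T = 2·5/4 + 11 = 27/2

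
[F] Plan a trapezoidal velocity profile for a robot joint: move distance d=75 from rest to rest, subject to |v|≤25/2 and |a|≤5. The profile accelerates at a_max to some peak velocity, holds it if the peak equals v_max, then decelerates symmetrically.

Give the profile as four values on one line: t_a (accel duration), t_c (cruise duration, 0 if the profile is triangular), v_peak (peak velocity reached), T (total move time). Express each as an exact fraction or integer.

v_max²/a_max = (25/2)²/5 = 125/4
75 ≥ 125/4 → trapezoidal
t_a = (25/2)/5 = 5/2; v_peak = 25/2
d_cruise = 75 − 125/4 = 175/4; t_c = (175/4)/(25/2) = 7/2
T = 2·5/2 + 7/2 = 17/2

t_a=5/2 t_c=7/2 v_peak=25/2 T=17/2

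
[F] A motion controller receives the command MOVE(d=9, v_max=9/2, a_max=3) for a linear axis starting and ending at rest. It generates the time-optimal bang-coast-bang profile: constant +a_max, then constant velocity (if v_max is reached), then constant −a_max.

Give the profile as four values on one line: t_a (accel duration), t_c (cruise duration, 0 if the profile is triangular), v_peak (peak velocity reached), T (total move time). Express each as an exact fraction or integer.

t_a=3/2 t_c=1/2 v_peak=9/2 T=7/2

(v_max)²/a_max = (9/2)²/3 = 27/4
9 ≥ 27/4 so v_max reached
t_a = (9/2)/3 = 3/2; v_peak = 9/2
d_cruise = 9 − 27/4 = 9/4; t_c = (9/4)/(9/2) = 1/2
T = 2·3/2 + 1/2 = 7/2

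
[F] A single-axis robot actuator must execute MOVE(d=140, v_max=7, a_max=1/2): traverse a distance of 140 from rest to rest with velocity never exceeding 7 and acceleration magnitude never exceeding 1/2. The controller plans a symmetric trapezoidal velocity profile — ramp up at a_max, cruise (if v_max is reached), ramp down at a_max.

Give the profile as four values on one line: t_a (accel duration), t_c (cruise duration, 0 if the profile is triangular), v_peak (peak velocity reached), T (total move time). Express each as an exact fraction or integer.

vₘ²/aₘ = 7²/(1/2) = 98
140 ≥ 98 ⇒ cruise phase
t_a = 7/(1/2) = 14; v_peak = 7
d_cruise = 140 − 98 = 42; t_c = 42/7 = 6
T = 2·14 + 6 = 34

t_a=14 t_c=6 v_peak=7 T=34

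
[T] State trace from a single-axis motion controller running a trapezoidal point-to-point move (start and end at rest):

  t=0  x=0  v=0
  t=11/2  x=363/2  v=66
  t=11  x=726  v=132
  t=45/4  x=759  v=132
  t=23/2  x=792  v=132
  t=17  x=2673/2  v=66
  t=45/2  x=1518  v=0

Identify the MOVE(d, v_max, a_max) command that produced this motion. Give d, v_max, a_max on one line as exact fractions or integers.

final state: t=45/2, x=1518, v=0 → d = 1518
a_max = (66−0)/(11/2−0) = 12
max v = 132 over t∈[11,23/2] → v_max = 132
check: 132·(11+1/2) = 1518 ✓

d=1518 v_max=132 a_max=12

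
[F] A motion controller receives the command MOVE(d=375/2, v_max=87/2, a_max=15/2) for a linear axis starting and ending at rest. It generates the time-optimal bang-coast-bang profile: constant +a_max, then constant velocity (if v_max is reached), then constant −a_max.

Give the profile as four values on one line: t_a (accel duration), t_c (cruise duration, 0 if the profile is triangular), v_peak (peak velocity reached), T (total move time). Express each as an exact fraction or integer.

t_a=5 t_c=0 v_peak=75/2 T=10

vₘ²/aₘ = (87/2)²/(15/2) = 2523/10
375/2 < 2523/10 ⇒ no cruise
v_peak = √(375/2·15/2) = √(5625/4) = 75/2
t_a = (75/2)/(15/2) = 5; t_c = 0
T = 2·5 = 10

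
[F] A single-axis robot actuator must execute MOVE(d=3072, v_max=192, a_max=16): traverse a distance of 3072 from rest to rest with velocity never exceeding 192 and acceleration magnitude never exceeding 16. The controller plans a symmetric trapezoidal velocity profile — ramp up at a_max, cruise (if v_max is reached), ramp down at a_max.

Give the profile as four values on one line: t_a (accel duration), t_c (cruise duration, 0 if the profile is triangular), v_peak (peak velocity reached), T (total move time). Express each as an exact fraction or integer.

t_a=12 t_c=4 v_peak=192 T=28

v_max²/a_max = 192²/16 = 2304
3072 ≥ 2304 so v_max reached
t_a = 192/16 = 12; v_peak = 192
d_cruise = 3072 − 2304 = 768; t_c = 768/192 = 4
T = 2·12 + 4 = 28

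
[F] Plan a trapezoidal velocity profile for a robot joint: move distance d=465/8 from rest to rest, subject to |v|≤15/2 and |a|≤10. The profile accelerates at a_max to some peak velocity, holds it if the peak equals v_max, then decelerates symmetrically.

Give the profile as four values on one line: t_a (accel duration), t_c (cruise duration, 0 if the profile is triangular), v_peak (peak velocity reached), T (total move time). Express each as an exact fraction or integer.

v_max²/a_max = (15/2)²/10 = 45/8
465/8 ≥ 45/8 ⇒ cruise phase
t_a = (15/2)/10 = 3/4; v_peak = 15/2
d_cruise = 465/8 − 45/8 = 105/2; t_c = (105/2)/(15/2) = 7
T = 2·3/4 + 7 = 17/2

t_a=3/4 t_c=7 v_peak=15/2 T=17/2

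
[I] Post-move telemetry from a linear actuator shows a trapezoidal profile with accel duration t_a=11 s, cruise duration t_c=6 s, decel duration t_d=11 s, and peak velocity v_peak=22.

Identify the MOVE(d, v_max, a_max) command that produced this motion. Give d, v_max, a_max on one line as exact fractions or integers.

d=374 v_max=22 a_max=2

a_max = 22/11 = 2
d_a = ½·22·11 = 121; d_c = 22·6 = 132
d = 2·121 + 132 = 374
t_c = 6 > 0 ⇒ limit active, v_max = 22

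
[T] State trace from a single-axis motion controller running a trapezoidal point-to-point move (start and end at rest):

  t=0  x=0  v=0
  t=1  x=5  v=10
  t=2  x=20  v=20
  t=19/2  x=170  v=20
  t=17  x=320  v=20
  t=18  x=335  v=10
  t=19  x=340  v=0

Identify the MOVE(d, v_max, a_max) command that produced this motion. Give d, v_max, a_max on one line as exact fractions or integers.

d=340 v_max=20 a_max=10

final state: t=19, x=340, v=0 → d = 340
a_max = (10−0)/(1−0) = 10
max v = 20 over t∈[2,17] → v_max = 20
check: 20·(2+15) = 340 ✓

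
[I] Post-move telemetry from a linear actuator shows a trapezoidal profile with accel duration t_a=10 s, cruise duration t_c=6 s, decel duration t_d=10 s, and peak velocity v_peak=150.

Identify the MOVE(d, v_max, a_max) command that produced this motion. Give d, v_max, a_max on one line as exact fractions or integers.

d=2400 v_max=150 a_max=15

a_max = 150/10 = 15
d_a = ½·150·10 = 750; d_c = 150·6 = 900
d = 2·750 + 900 = 2400
t_c = 6 > 0 ⇒ limit active, v_max = 150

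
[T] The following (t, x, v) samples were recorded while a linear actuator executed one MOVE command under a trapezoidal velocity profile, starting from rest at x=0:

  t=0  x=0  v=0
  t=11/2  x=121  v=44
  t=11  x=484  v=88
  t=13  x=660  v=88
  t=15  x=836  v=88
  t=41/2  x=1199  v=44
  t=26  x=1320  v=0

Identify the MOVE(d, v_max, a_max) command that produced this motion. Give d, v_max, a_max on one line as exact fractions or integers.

d=1320 v_max=88 a_max=8

final state: t=26, x=1320, v=0 → d = 1320
a_max = (44−0)/(11/2−0) = 8
max v = 88 over t∈[11,15] → v_max = 88
check: 88·(11+4) = 1320 ✓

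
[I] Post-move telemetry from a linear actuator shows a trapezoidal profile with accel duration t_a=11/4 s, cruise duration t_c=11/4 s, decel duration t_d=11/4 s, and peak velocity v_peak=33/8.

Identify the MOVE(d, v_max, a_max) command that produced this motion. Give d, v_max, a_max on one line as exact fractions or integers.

a_max = (33/8)/(11/4) = 3/2
d_a = ½·33/8·11/4 = 363/64; d_c = 33/8·11/4 = 363/32
d = 2·363/64 + 363/32 = 363/16
t_c = 11/4 > 0 → v_max = v_peak = 33/8

d=363/16 v_max=33/8 a_max=3/2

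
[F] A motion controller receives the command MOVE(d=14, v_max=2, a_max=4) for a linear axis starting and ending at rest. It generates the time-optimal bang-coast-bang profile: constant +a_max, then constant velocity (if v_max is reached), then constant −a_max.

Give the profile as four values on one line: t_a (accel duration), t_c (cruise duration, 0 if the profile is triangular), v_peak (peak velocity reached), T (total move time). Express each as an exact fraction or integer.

(v_max)²/a_max = 2²/4 = 1
14 ≥ 1 so v_max reached
t_a = 2/4 = 1/2; v_peak = 2
d_cruise = 14 − 1 = 13; t_c = 13/2
T = 2·1/2 + 13/2 = 15/2

t_a=1/2 t_c=13/2 v_peak=2 T=15/2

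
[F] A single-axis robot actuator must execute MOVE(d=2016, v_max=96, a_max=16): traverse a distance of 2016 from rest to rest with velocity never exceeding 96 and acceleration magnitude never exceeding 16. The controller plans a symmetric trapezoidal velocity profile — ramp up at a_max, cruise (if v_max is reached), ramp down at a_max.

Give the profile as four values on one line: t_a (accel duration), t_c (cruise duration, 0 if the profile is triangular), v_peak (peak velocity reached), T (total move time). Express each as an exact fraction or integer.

vₘ²/aₘ = 96²/16 = 576
2016 ≥ 576 → trapezoidal
t_a = 96/16 = 6; v_peak = 96
d_cruise = 2016 − 576 = 1440; t_c = 1440/96 = 15
T = 2·6 + 15 = 27

t_a=6 t_c=15 v_peak=96 T=27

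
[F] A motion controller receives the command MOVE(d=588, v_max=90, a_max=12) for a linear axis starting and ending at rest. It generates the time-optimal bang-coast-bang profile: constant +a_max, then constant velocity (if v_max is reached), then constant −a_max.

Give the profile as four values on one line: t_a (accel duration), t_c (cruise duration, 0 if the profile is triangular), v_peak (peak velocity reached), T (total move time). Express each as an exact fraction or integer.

vₘ²/aₘ = 90²/12 = 675
588 < 675 so t_c = 0
v_peak = √(588·12) = √7056 = 84
t_a = 84/12 = 7; t_c = 0
T = 2·7 = 14

t_a=7 t_c=0 v_peak=84 T=14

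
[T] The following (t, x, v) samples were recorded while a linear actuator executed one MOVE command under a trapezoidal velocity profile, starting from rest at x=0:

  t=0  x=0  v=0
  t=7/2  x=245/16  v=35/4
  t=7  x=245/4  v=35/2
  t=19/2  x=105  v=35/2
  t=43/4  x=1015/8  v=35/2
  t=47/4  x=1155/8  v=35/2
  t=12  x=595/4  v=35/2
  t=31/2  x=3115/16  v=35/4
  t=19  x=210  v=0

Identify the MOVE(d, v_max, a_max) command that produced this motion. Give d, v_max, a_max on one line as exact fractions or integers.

d=210 v_max=35/2 a_max=5/2

final state: t=19, x=210, v=0 → d = 210
a_max = (35/4−0)/(7/2−0) = 5/2
max v = 35/2 over t∈[7,12] → v_max = 35/2
check: 35/2·(7+5) = 210 ✓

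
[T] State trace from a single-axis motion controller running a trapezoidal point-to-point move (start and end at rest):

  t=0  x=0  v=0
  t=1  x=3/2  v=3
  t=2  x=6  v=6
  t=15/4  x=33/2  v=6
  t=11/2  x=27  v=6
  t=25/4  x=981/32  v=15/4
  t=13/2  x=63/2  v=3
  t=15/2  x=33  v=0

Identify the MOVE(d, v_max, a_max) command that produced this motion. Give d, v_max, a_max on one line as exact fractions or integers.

d=33 v_max=6 a_max=3

final state: t=15/2, x=33, v=0 → d = 33
a_max = (3−0)/(1−0) = 3
max v = 6 over t∈[2,11/2] → v_max = 6
check: 6·(2+7/2) = 33 ✓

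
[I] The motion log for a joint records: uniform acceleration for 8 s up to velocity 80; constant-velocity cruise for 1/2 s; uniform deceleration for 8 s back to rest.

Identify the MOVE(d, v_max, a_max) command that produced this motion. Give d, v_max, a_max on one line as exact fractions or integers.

a_max = 80/8 = 10
d_a = ½·80·8 = 320; d_c = 80·1/2 = 40
d = 2·320 + 40 = 680
t_c = 1/2 > 0 ⇒ limit active, v_max = 80

d=680 v_max=80 a_max=10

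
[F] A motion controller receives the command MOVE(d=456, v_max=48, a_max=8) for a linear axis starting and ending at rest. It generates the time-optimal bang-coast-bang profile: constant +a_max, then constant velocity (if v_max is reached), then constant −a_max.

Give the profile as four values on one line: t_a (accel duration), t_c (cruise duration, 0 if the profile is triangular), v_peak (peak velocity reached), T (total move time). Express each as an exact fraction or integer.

t_a=6 t_c=7/2 v_peak=48 T=31/2

v_max²/a_max = 48²/8 = 288
456 ≥ 288 ⇒ cruise phase
t_a = 48/8 = 6; v_peak = 48
d_cruise = 456 − 288 = 168; t_c = 168/48 = 7/2
T = 2·6 + 7/2 = 31/2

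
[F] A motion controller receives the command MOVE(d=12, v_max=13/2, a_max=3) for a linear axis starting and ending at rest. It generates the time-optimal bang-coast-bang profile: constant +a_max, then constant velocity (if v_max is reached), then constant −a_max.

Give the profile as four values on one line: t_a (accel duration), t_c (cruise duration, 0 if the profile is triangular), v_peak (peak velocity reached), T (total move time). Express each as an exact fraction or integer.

t_a=2 t_c=0 v_peak=6 T=4

(v_max)²/a_max = (13/2)²/3 = 169/12
12 < 169/12 ⇒ no cruise
v_peak = √(12·3) = √36 = 6
t_a = 6/3 = 2; t_c = 0
T = 2·2 = 4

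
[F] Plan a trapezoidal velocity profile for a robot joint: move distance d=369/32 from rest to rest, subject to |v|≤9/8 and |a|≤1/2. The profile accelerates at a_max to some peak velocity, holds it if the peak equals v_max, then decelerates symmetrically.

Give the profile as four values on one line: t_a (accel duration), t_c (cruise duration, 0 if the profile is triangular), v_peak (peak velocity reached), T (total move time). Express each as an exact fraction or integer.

vₘ²/aₘ = (9/8)²/(1/2) = 81/32
369/32 ≥ 81/32 → trapezoidal
t_a = (9/8)/(1/2) = 9/4; v_peak = 9/8
d_cruise = 369/32 − 81/32 = 9; t_c = 9/(9/8) = 8
T = 2·9/4 + 8 = 25/2

t_a=9/4 t_c=8 v_peak=9/8 T=25/2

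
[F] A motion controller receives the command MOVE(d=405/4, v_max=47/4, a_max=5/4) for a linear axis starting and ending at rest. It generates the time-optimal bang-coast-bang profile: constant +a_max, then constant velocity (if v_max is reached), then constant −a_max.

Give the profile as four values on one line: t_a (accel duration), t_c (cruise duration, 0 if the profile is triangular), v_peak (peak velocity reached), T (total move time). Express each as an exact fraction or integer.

vₘ²/aₘ = (47/4)²/(5/4) = 2209/20
405/4 < 2209/20 → triangular
v_peak = √(405/4·5/4) = √(2025/16) = 45/4
t_a = (45/4)/(5/4) = 9; t_c = 0
T = 2·9 = 18

t_a=9 t_c=0 v_peak=45/4 T=18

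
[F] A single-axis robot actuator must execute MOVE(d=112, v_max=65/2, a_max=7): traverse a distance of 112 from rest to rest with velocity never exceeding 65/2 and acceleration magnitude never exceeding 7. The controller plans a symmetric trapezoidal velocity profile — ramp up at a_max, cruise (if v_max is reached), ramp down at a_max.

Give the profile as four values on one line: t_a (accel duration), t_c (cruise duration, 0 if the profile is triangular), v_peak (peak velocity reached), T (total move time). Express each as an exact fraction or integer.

v_max²/a_max = (65/2)²/7 = 4225/28
112 < 4225/28 so t_c = 0
v_peak = √(112·7) = √784 = 28
t_a = 28/7 = 4; t_c = 0
T = 2·4 = 8

t_a=4 t_c=0 v_peak=28 T=8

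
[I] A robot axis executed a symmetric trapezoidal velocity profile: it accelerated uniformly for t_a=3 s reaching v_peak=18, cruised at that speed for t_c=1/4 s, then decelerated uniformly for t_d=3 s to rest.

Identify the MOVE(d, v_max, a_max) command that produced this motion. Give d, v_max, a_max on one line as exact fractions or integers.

d=117/2 v_max=18 a_max=6

a_max = 18/3 = 6
d_a = ½·18·3 = 27; d_c = 18·1/4 = 9/2
d = 2·27 + 9/2 = 117/2
t_c = 1/4 > 0 ⇒ limit active, v_max = 18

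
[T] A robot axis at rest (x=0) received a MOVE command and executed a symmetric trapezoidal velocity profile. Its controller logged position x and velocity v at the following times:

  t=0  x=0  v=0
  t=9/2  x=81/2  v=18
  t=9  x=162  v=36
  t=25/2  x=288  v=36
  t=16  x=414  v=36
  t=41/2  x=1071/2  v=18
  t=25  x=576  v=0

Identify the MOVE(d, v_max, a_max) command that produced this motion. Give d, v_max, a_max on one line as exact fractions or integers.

final state: t=25, x=576, v=0 → d = 576
a_max = (18−0)/(9/2−0) = 4
max v = 36 over t∈[9,16] → v_max = 36
check: 36·(9+7) = 576 ✓

d=576 v_max=36 a_max=4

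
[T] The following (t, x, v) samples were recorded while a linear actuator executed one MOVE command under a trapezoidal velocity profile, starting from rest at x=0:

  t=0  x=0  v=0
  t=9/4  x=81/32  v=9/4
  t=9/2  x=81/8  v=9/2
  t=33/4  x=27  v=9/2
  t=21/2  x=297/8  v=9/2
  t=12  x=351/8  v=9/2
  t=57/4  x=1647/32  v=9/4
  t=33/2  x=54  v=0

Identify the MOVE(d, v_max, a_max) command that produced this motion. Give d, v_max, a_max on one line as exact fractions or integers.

d=54 v_max=9/2 a_max=1

final state: t=33/2, x=54, v=0 → d = 54
a_max = (9/4−0)/(9/4−0) = 1
max v = 9/2 over t∈[9/2,12] → v_max = 9/2
check: 9/2·(9/2+15/2) = 54 ✓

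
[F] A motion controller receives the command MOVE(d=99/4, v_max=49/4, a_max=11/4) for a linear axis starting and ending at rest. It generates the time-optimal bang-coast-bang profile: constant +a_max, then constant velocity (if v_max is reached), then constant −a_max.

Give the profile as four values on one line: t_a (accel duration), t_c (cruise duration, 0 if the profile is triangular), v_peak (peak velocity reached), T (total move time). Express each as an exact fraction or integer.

t_a=3 t_c=0 v_peak=33/4 T=6

v_max²/a_max = (49/4)²/(11/4) = 2401/44
99/4 < 2401/44 ⇒ no cruise
v_peak = √(99/4·11/4) = √(1089/16) = 33/4
t_a = (33/4)/(11/4) = 3; t_c = 0
T = 2·3 = 6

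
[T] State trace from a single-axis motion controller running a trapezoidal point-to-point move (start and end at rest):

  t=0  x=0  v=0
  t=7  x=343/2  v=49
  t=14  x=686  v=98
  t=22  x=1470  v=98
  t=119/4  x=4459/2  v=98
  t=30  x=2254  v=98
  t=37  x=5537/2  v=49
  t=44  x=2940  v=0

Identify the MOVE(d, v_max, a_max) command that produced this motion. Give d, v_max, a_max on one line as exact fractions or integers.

final state: t=44, x=2940, v=0 → d = 2940
a_max = (49−0)/(7−0) = 7
max v = 98 over t∈[14,30] → v_max = 98
check: 98·(14+16) = 2940 ✓

d=2940 v_max=98 a_max=7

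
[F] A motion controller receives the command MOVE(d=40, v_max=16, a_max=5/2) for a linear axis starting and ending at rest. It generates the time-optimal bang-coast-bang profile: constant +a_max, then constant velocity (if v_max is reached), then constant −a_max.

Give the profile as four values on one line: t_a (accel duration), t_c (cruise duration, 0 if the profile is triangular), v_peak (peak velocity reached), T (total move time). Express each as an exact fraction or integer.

(v_max)²/a_max = 16²/(5/2) = 512/5
40 < 512/5 ⇒ no cruise
v_peak = √(40·5/2) = √100 = 10
t_a = 10/(5/2) = 4; t_c = 0
T = 2·4 = 8

t_a=4 t_c=0 v_peak=10 T=8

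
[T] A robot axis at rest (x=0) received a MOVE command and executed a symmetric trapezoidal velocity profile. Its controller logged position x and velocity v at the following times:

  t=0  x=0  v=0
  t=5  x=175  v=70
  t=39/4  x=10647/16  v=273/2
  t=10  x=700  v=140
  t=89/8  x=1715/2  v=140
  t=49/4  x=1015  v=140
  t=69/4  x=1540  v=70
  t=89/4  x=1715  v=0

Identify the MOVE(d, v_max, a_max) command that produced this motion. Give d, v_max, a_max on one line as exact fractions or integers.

d=1715 v_max=140 a_max=14

final state: t=89/4, x=1715, v=0 → d = 1715
a_max = (70−0)/(5−0) = 14
max v = 140 over t∈[10,49/4] → v_max = 140
check: 140·(10+9/4) = 1715 ✓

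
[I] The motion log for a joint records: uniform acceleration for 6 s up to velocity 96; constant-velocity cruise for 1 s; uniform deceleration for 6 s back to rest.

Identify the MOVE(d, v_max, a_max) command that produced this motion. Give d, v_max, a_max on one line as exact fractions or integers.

a_max = 96/6 = 16
d_a = ½·96·6 = 288; d_c = 96·1 = 96
d = 2·288 + 96 = 672
t_c = 1 > 0 ⇒ limit active, v_max = 96

d=672 v_max=96 a_max=16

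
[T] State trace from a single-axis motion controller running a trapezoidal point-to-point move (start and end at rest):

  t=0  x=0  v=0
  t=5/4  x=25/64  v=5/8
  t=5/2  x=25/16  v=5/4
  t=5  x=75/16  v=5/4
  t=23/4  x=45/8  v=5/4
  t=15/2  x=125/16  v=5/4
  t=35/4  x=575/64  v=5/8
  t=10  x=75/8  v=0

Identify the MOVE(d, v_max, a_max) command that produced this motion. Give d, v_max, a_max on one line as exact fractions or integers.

d=75/8 v_max=5/4 a_max=1/2

final state: t=10, x=75/8, v=0 → d = 75/8
a_max = (5/8−0)/(5/4−0) = 1/2
max v = 5/4 over t∈[5/2,15/2] → v_max = 5/4
check: 5/4·(5/2+5) = 75/8 ✓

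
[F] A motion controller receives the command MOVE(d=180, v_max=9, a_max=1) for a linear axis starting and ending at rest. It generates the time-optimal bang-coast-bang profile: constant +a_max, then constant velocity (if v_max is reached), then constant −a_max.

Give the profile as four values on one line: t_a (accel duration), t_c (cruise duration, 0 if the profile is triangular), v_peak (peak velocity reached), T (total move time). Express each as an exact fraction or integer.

(v_max)²/a_max = 9²/1 = 81
180 ≥ 81 → trapezoidal
t_a = 9/1 = 9; v_peak = 9
d_cruise = 180 − 81 = 99; t_c = 99/9 = 11
T = 2·9 + 11 = 29

t_a=9 t_c=11 v_peak=9 T=29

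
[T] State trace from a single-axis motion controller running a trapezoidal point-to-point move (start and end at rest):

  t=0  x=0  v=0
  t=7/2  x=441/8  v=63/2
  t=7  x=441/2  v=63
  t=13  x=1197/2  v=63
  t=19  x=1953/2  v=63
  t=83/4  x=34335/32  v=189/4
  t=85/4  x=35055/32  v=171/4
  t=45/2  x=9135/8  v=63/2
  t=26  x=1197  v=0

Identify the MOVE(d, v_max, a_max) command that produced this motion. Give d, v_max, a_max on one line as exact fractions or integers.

final state: t=26, x=1197, v=0 → d = 1197
a_max = (63/2−0)/(7/2−0) = 9
max v = 63 over t∈[7,19] → v_max = 63
check: 63·(7+12) = 1197 ✓

d=1197 v_max=63 a_max=9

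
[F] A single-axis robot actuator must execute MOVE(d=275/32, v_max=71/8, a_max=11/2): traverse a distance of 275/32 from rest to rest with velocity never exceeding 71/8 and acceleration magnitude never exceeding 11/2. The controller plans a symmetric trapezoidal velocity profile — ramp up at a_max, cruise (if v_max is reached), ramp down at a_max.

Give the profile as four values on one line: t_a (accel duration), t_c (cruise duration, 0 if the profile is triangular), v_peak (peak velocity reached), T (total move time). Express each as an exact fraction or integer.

t_a=5/4 t_c=0 v_peak=55/8 T=5/2

(v_max)²/a_max = (71/8)²/(11/2) = 5041/352
275/32 < 5041/352 so t_c = 0
v_peak = √(275/32·11/2) = √(3025/64) = 55/8
t_a = (55/8)/(11/2) = 5/4; t_c = 0
T = 2·5/4 = 5/2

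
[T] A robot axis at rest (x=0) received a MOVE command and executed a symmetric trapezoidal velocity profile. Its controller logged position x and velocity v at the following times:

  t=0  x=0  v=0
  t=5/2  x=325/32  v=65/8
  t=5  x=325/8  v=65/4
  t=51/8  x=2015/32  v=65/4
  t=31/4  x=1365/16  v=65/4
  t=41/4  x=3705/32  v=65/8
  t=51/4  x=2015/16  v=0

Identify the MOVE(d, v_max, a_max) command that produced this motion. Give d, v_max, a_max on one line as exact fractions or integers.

d=2015/16 v_max=65/4 a_max=13/4

final state: t=51/4, x=2015/16, v=0 → d = 2015/16
a_max = (65/8−0)/(5/2−0) = 13/4
max v = 65/4 over t∈[5,31/4] → v_max = 65/4
check: 65/4·(5+11/4) = 2015/16 ✓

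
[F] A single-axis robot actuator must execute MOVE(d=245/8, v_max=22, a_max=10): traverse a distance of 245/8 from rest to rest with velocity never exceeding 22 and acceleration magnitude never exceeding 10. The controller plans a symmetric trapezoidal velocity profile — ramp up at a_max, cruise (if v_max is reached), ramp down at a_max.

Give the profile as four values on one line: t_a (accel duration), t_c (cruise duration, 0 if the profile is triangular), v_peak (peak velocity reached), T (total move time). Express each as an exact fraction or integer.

t_a=7/4 t_c=0 v_peak=35/2 T=7/2

(v_max)²/a_max = 22²/10 = 242/5
245/8 < 242/5 → triangular
v_peak = √(245/8·10) = √(1225/4) = 35/2
t_a = (35/2)/10 = 7/4; t_c = 0
T = 2·7/4 = 7/2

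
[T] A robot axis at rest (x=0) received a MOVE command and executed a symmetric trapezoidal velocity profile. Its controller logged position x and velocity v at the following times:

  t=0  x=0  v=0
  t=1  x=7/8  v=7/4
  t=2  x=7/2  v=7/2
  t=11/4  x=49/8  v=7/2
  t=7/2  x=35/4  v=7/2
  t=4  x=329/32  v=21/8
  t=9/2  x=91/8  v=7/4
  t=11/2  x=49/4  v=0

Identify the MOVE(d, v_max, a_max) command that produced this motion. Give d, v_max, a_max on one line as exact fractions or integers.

d=49/4 v_max=7/2 a_max=7/4

final state: t=11/2, x=49/4, v=0 → d = 49/4
a_max = (7/4−0)/(1−0) = 7/4
max v = 7/2 over t∈[2,7/2] → v_max = 7/2
check: 7/2·(2+3/2) = 49/4 ✓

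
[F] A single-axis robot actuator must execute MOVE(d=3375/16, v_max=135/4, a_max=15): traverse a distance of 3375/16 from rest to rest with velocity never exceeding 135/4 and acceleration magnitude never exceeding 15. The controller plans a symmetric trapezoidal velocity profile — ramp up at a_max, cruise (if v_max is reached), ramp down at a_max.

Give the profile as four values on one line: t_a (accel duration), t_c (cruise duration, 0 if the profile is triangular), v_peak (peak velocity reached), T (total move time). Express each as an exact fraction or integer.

v_max²/a_max = (135/4)²/15 = 1215/16
3375/16 ≥ 1215/16 → trapezoidal
t_a = (135/4)/15 = 9/4; v_peak = 135/4
d_cruise = 3375/16 − 1215/16 = 135; t_c = 135/(135/4) = 4
T = 2·9/4 + 4 = 17/2

t_a=9/4 t_c=4 v_peak=135/4 T=17/2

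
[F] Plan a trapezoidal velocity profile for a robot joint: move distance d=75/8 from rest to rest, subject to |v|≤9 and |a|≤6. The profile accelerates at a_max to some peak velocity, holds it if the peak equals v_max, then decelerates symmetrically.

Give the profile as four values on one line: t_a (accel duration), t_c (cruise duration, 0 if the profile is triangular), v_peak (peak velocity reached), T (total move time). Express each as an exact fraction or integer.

v_max²/a_max = 9²/6 = 27/2
75/8 < 27/2 ⇒ no cruise
v_peak = √(75/8·6) = √(225/4) = 15/2
t_a = (15/2)/6 = 5/4; t_c = 0
T = 2·5/4 = 5/2

t_a=5/4 t_c=0 v_peak=15/2 T=5/2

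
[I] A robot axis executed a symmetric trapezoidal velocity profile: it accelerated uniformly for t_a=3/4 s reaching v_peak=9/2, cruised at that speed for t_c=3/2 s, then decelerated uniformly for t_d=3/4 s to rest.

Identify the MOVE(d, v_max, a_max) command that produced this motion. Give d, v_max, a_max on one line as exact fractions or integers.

d=81/8 v_max=9/2 a_max=6

a_max = (9/2)/(3/4) = 6
d_a = ½·9/2·3/4 = 27/16; d_c = 9/2·3/2 = 27/4
d = 2·27/16 + 27/4 = 81/8
t_c = 3/2 > 0 → v_max = v_peak = 9/2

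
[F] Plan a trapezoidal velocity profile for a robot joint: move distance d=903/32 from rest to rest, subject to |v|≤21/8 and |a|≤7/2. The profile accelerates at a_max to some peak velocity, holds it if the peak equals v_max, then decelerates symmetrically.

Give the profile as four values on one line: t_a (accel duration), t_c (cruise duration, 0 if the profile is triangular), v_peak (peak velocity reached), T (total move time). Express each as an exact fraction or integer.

t_a=3/4 t_c=10 v_peak=21/8 T=23/2

vₘ²/aₘ = (21/8)²/(7/2) = 63/32
903/32 ≥ 63/32 → trapezoidal
t_a = (21/8)/(7/2) = 3/4; v_peak = 21/8
d_cruise = 903/32 − 63/32 = 105/4; t_c = (105/4)/(21/8) = 10
T = 2·3/4 + 10 = 23/2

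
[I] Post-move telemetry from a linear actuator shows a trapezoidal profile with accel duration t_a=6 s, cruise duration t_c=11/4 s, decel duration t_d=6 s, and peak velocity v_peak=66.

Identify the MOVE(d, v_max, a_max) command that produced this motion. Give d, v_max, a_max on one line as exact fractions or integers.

d=1155/2 v_max=66 a_max=11

a_max = 66/6 = 11
d_a = ½·66·6 = 198; d_c = 66·11/4 = 363/2
d = 2·198 + 363/2 = 1155/2
t_c = 11/4 > 0 ⇒ limit active, v_max = 66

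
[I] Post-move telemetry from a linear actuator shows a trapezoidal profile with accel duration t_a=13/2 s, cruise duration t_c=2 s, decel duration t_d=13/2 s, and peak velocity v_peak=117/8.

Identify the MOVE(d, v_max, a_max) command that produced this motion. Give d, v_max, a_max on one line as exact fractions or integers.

a_max = (117/8)/(13/2) = 9/4
d_a = ½·117/8·13/2 = 1521/32; d_c = 117/8·2 = 117/4
d = 2·1521/32 + 117/4 = 1989/16
t_c = 2 > 0 → v_max = v_peak = 117/8

d=1989/16 v_max=117/8 a_max=9/4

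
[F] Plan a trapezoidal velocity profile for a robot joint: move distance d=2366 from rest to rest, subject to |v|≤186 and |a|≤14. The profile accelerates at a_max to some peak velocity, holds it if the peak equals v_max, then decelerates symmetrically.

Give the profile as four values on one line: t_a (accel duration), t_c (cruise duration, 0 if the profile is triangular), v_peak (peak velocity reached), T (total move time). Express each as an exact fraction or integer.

v_max²/a_max = 186²/14 = 17298/7
2366 < 17298/7 → triangular
v_peak = √(2366·14) = √33124 = 182
t_a = 182/14 = 13; t_c = 0
T = 2·13 = 26

t_a=13 t_c=0 v_peak=182 T=26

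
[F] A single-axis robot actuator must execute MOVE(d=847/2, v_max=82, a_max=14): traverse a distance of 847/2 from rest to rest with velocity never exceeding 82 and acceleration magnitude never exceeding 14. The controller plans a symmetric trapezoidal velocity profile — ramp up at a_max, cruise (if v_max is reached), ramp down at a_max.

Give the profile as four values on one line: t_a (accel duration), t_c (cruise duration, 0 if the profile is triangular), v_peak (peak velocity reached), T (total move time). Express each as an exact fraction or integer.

v_max²/a_max = 82²/14 = 3362/7
847/2 < 3362/7 so t_c = 0
v_peak = √(847/2·14) = √5929 = 77
t_a = 77/14 = 11/2; t_c = 0
T = 2·11/2 = 11

t_a=11/2 t_c=0 v_peak=77 T=11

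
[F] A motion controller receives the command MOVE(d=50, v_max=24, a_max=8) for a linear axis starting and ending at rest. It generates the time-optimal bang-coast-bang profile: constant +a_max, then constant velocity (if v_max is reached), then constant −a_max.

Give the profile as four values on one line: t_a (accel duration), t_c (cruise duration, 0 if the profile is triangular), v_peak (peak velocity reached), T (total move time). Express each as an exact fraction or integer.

t_a=5/2 t_c=0 v_peak=20 T=5

vₘ²/aₘ = 24²/8 = 72
50 < 72 so t_c = 0
v_peak = √(50·8) = √400 = 20
t_a = 20/8 = 5/2; t_c = 0
T = 2·5/2 = 5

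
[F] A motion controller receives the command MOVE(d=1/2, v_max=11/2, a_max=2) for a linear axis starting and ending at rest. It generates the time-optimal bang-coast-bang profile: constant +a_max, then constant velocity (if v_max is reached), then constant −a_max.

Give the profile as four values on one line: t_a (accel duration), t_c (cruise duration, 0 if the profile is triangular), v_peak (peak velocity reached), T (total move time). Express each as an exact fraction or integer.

t_a=1/2 t_c=0 v_peak=1 T=1

v_max²/a_max = (11/2)²/2 = 121/8
1/2 < 121/8 ⇒ no cruise
v_peak = √(1/2·2) = √1 = 1
t_a = 1/2; t_c = 0
T = 2·1/2 = 1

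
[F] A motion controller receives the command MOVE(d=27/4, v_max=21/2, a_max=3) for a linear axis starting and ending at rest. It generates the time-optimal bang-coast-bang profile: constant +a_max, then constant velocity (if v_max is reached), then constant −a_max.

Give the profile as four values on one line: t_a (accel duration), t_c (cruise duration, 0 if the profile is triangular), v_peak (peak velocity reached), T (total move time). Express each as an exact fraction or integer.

t_a=3/2 t_c=0 v_peak=9/2 T=3

(v_max)²/a_max = (21/2)²/3 = 147/4
27/4 < 147/4 so t_c = 0
v_peak = √(27/4·3) = √(81/4) = 9/2
t_a = (9/2)/3 = 3/2; t_c = 0
T = 2·3/2 = 3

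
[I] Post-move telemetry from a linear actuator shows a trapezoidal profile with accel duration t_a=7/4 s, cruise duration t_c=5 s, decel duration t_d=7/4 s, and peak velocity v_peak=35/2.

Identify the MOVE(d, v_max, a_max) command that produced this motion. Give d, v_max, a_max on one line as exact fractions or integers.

d=945/8 v_max=35/2 a_max=10

a_max = (35/2)/(7/4) = 10
d_a = ½·35/2·7/4 = 245/16; d_c = 35/2·5 = 175/2
d = 2·245/16 + 175/2 = 945/8
t_c = 5 > 0 so v_max = 35/2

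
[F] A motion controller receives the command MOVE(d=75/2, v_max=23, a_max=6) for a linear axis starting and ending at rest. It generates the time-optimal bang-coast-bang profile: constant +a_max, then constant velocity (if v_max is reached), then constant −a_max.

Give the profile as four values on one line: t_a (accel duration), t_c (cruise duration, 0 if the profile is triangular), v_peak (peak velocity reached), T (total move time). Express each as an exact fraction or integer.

(v_max)²/a_max = 23²/6 = 529/6
75/2 < 529/6 so t_c = 0
v_peak = √(75/2·6) = √225 = 15
t_a = 15/6 = 5/2; t_c = 0
T = 2·5/2 = 5

t_a=5/2 t_c=0 v_peak=15 T=5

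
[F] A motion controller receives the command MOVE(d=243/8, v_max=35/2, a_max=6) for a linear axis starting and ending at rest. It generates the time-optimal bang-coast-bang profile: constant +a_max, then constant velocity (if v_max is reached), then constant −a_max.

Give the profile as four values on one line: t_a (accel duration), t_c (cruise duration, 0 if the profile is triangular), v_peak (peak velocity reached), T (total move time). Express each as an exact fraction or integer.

t_a=9/4 t_c=0 v_peak=27/2 T=9/2

vₘ²/aₘ = (35/2)²/6 = 1225/24
243/8 < 1225/24 → triangular
v_peak = √(243/8·6) = √(729/4) = 27/2
t_a = (27/2)/6 = 9/4; t_c = 0
T = 2·9/4 = 9/2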